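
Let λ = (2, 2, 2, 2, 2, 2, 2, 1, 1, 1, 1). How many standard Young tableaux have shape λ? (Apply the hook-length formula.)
# SYT of shape (2, 2, 2, 2, 2, 2, 2, 1, 1, 1, 1) = 13260

Hook-length formula: f^λ = n! / Π hook(c), product over all cells c of the Young diagram. For λ = (2, 2, 2, 2, 2, 2, 2, 1, 1, 1, 1), n = 18 boxes. Hook lengths by row (left-to-right, top-to-bottom): [12, 7]; [11, 6]; [10, 5]; [9, 4]; [8, 3]; [7, 2]; [6, 1]; [4]; [3]; [2]; [1]. Product of hooks = 482833612800. So f^λ = 18! / 482833612800 = 6402373705728000 / 482833612800 = 13260.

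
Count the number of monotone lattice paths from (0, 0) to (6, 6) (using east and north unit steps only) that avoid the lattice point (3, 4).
Number of paths = 574

Total paths from (0, 0) to (6, 6): C(12, 6) = 924. Paths through (3, 4): (paths (0, 0) → (3, 4)) × (paths (3, 4) → (6, 6)) = C(7, 3) · C(5, 3) = 35 · 10 = 350. Avoidance count = 924 − 350 = 574.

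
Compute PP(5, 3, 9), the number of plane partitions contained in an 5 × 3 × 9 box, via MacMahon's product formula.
PP(5, 3, 9) = 208416208

Evaluate the triple product over i = 1..5, j = 1..3, k = 1..9. The factors are (2/1) · (3/2) · (4/3) · (5/4) · (6/5) · (7/6) · (8/7) · (9/8) · … (135 factors total). The numerators and denominators telescope so the product is an integer; carrying out the multiplication exactly gives PP(5, 3, 9) = 208416208.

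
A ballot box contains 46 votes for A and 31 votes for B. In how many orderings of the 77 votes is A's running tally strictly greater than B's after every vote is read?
Strict-lead orderings = 625064902463937583200

Total orderings of the 77 votes with 46 for A: C(77, 46) = 3208666499314879593760. By the Bertrand ballot formula (Cycle Lemma / reflection principle), the number of orderings in which A is strictly ahead of B throughout is (p − q)/(p + q) · C(p + q, p) = (46 − 31)/(46 + 31) · 3208666499314879593760 = 625064902463937583200.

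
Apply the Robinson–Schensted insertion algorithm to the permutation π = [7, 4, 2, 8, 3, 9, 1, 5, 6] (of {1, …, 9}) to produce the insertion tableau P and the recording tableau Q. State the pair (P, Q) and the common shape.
P = [1, 3, 5, 6] / [2, 8, 9] / [4] / [7];  Q = [1, 4, 6, 9] / [2, 5, 8] / [3] / [7];  common shape = (4, 3, 1, 1)

Row-insert the values π_1, π_2, … into P one at a time, bumping the leftmost entry strictly greater than the inserted value down to the next row. The recording tableau Q records, in position (i, j), the step at which that cell was added to P.
  Insert 7 (step 1): P = [7];  Q = [1]
  Insert 4 (step 2): P = [4] / [7];  Q = [1] / [2]
  Insert 2 (step 3): P = [2] / [4] / [7];  Q = [1] / [2] / [3]
  Insert 8 (step 4): P = [2, 8] / [4] / [7];  Q = [1, 4] / [2] / [3]
  Insert 3 (step 5): P = [2, 3] / [4, 8] / [7];  Q = [1, 4] / [2, 5] / [3]
  Insert 9 (step 6): P = [2, 3, 9] / [4, 8] / [7];  Q = [1, 4, 6] / [2, 5] / [3]
  Insert 1 (step 7): P = [1, 3, 9] / [2, 8] / [4] / [7];  Q = [1, 4, 6] / [2, 5] / [3] / [7]
  Insert 5 (step 8): P = [1, 3, 5] / [2, 8, 9] / [4] / [7];  Q = [1, 4, 6] / [2, 5, 8] / [3] / [7]
  Insert 6 (step 9): P = [1, 3, 5, 6] / [2, 8, 9] / [4] / [7];  Q = [1, 4, 6, 9] / [2, 5, 8] / [3] / [7]
Final shape: (4, 3, 1, 1).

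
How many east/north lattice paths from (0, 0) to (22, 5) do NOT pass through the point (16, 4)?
Number of paths = 46815

Total paths from (0, 0) to (22, 5): C(27, 22) = 80730. Paths through (16, 4): (paths (0, 0) → (16, 4)) × (paths (16, 4) → (22, 5)) = C(20, 16) · C(7, 6) = 4845 · 7 = 33915. Avoidance count = 80730 − 33915 = 46815.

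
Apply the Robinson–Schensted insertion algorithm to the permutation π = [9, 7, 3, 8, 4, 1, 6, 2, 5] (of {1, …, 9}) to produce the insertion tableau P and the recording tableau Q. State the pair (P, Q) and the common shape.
P = [1, 2, 5] / [3, 4, 6] / [7, 8] / [9];  Q = [1, 4, 7] / [2, 5, 9] / [3, 8] / [6];  common shape = (3, 3, 2, 1)

Row-insert the values π_1, π_2, … into P one at a time, bumping the leftmost entry strictly greater than the inserted value down to the next row. The recording tableau Q records, in position (i, j), the step at which that cell was added to P.
  Insert 9 (step 1): P = [9];  Q = [1]
  Insert 7 (step 2): P = [7] / [9];  Q = [1] / [2]
  Insert 3 (step 3): P = [3] / [7] / [9];  Q = [1] / [2] / [3]
  Insert 8 (step 4): P = [3, 8] / [7] / [9];  Q = [1, 4] / [2] / [3]
  Insert 4 (step 5): P = [3, 4] / [7, 8] / [9];  Q = [1, 4] / [2, 5] / [3]
  Insert 1 (step 6): P = [1, 4] / [3, 8] / [7] / [9];  Q = [1, 4] / [2, 5] / [3] / [6]
  Insert 6 (step 7): P = [1, 4, 6] / [3, 8] / [7] / [9];  Q = [1, 4, 7] / [2, 5] / [3] / [6]
  Insert 2 (step 8): P = [1, 2, 6] / [3, 4] / [7, 8] / [9];  Q = [1, 4, 7] / [2, 5] / [3, 8] / [6]
  Insert 5 (step 9): P = [1, 2, 5] / [3, 4, 6] / [7, 8] / [9];  Q = [1, 4, 7] / [2, 5, 9] / [3, 8] / [6]
Final shape: (3, 3, 2, 1).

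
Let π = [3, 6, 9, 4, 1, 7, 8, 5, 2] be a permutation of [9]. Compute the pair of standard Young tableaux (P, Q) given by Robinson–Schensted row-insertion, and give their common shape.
P = [1, 2, 5, 8] / [3, 4] / [6, 7] / [9];  Q = [1, 2, 3, 7] / [4, 6] / [5, 8] / [9];  common shape = (4, 2, 2, 1)

Row-insert the values π_1, π_2, … into P one at a time, bumping the leftmost entry strictly greater than the inserted value down to the next row. The recording tableau Q records, in position (i, j), the step at which that cell was added to P.
  Insert 3 (step 1): P = [3];  Q = [1]
  Insert 6 (step 2): P = [3, 6];  Q = [1, 2]
  Insert 9 (step 3): P = [3, 6, 9];  Q = [1, 2, 3]
  Insert 4 (step 4): P = [3, 4, 9] / [6];  Q = [1, 2, 3] / [4]
  Insert 1 (step 5): P = [1, 4, 9] / [3] / [6];  Q = [1, 2, 3] / [4] / [5]
  Insert 7 (step 6): P = [1, 4, 7] / [3, 9] / [6];  Q = [1, 2, 3] / [4, 6] / [5]
  Insert 8 (step 7): P = [1, 4, 7, 8] / [3, 9] / [6];  Q = [1, 2, 3, 7] / [4, 6] / [5]
  Insert 5 (step 8): P = [1, 4, 5, 8] / [3, 7] / [6, 9];  Q = [1, 2, 3, 7] / [4, 6] / [5, 8]
  Insert 2 (step 9): P = [1, 2, 5, 8] / [3, 4] / [6, 7] / [9];  Q = [1, 2, 3, 7] / [4, 6] / [5, 8] / [9]
Final shape: (4, 2, 2, 1).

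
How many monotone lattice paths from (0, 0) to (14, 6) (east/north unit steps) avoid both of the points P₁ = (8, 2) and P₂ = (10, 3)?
Number of paths = 24025

Inclusion–exclusion. Total paths: C(20, 14) = 38760. Through P₁: C(10, 8)·C(10, 6) = 9450. Through P₂: C(13, 10)·C(7, 4) = 10010. Since P₁ is strictly southwest of P₂, a monotone path through both must visit P₁ then P₂; paths through both = C(10, 8)·C(3, 2)·C(7, 4) = 4725. Avoid both = 38760 − 9450 − 10010 + 4725 = 24025.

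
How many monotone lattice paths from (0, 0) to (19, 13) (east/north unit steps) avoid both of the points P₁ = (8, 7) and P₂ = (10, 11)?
Number of paths = 253643535

Inclusion–exclusion. Total paths: C(32, 19) = 347373600. Through P₁: C(15, 8)·C(17, 11) = 79639560. Through P₂: C(21, 10)·C(11, 9) = 19399380. Since P₁ is strictly southwest of P₂, a monotone path through both must visit P₁ then P₂; paths through both = C(15, 8)·C(6, 2)·C(11, 9) = 5308875. Avoid both = 347373600 − 79639560 − 19399380 + 5308875 = 253643535.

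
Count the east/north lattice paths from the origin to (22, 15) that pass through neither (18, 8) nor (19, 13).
Number of paths = 5468649510

Inclusion–exclusion. Total paths: C(37, 22) = 9364199760. Through P₁: C(26, 18)·C(11, 4) = 515550750. Through P₂: C(32, 19)·C(5, 3) = 3473736000. Since P₁ is strictly southwest of P₂, a monotone path through both must visit P₁ then P₂; paths through both = C(26, 18)·C(6, 1)·C(5, 3) = 93736500. Avoid both = 9364199760 − 515550750 − 3473736000 + 93736500 = 5468649510.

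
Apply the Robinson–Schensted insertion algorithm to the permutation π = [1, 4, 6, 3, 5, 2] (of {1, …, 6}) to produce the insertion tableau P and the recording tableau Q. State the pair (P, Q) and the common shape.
P = [1, 2, 5] / [3, 6] / [4];  Q = [1, 2, 3] / [4, 5] / [6];  common shape = (3, 2, 1)

Row-insert the values π_1, π_2, … into P one at a time, bumping the leftmost entry strictly greater than the inserted value down to the next row. The recording tableau Q records, in position (i, j), the step at which that cell was added to P.
  Insert 1 (step 1): P = [1];  Q = [1]
  Insert 4 (step 2): P = [1, 4];  Q = [1, 2]
  Insert 6 (step 3): P = [1, 4, 6];  Q = [1, 2, 3]
  Insert 3 (step 4): P = [1, 3, 6] / [4];  Q = [1, 2, 3] / [4]
  Insert 5 (step 5): P = [1, 3, 5] / [4, 6];  Q = [1, 2, 3] / [4, 5]
  Insert 2 (step 6): P = [1, 2, 5] / [3, 6] / [4];  Q = [1, 2, 3] / [4, 5] / [6]
Final shape: (3, 2, 1).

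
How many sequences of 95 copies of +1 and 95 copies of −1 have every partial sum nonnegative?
C_95 = 944973797977428207852605870454939596837230758234904050

These ballot sequences are counted by the Catalan number C_n = (1/(n + 1)) · C(2n, n). For n = 95: C_95 = (1/96) · C(190, 95) = 90717484605833107953850163563674201296374152790550788800/96 = 944973797977428207852605870454939596837230758234904050.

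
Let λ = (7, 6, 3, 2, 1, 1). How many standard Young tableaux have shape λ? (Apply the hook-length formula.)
# SYT of shape (7, 6, 3, 2, 1, 1) = 177365760

Hook-length formula: f^λ = n! / Π hook(c), product over all cells c of the Young diagram. For λ = (7, 6, 3, 2, 1, 1), n = 20 boxes. Hook lengths by row (left-to-right, top-to-bottom): [12, 9, 7, 5, 4, 3, 1]; [10, 7, 5, 3, 2, 1]; [6, 3, 1]; [4, 1]; [2]; [1]. Product of hooks = 13716864000. So f^λ = 20! / 13716864000 = 2432902008176640000 / 13716864000 = 177365760.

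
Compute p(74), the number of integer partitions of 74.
p(74) = 7089500

Compute p(n) via the recurrence p(n, m) = p(n, m−1) + p(n−m, m), where p(n, m) counts partitions of n with all parts ≤ m and p(n) = p(n, n). The base cases are p(0, m) = 1 and p(n, 0) = 0 for n > 0. Filling the table yields p(74) = 7089500. (Euler's pentagonal recurrence is an alternative.)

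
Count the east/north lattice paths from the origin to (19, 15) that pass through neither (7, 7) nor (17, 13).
Number of paths = 869980116

Inclusion–exclusion. Total paths: C(34, 19) = 1855967520. Through P₁: C(14, 7)·C(20, 12) = 432329040. Through P₂: C(30, 17)·C(4, 2) = 718559100. Since P₁ is strictly southwest of P₂, a monotone path through both must visit P₁ then P₂; paths through both = C(14, 7)·C(16, 10)·C(4, 2) = 164900736. Avoid both = 1855967520 − 432329040 − 718559100 + 164900736 = 869980116.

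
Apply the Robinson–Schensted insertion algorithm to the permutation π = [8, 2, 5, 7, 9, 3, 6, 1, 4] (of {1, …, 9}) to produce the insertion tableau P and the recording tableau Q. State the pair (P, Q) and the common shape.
P = [1, 3, 4, 9] / [2, 6] / [5, 7] / [8];  Q = [1, 3, 4, 5] / [2, 7] / [6, 9] / [8];  common shape = (4, 2, 2, 1)

Row-insert the values π_1, π_2, … into P one at a time, bumping the leftmost entry strictly greater than the inserted value down to the next row. The recording tableau Q records, in position (i, j), the step at which that cell was added to P.
  Insert 8 (step 1): P = [8];  Q = [1]
  Insert 2 (step 2): P = [2] / [8];  Q = [1] / [2]
  Insert 5 (step 3): P = [2, 5] / [8];  Q = [1, 3] / [2]
  Insert 7 (step 4): P = [2, 5, 7] / [8];  Q = [1, 3, 4] / [2]
  Insert 9 (step 5): P = [2, 5, 7, 9] / [8];  Q = [1, 3, 4, 5] / [2]
  Insert 3 (step 6): P = [2, 3, 7, 9] / [5] / [8];  Q = [1, 3, 4, 5] / [2] / [6]
  Insert 6 (step 7): P = [2, 3, 6, 9] / [5, 7] / [8];  Q = [1, 3, 4, 5] / [2, 7] / [6]
  Insert 1 (step 8): P = [1, 3, 6, 9] / [2, 7] / [5] / [8];  Q = [1, 3, 4, 5] / [2, 7] / [6] / [8]
  Insert 4 (step 9): P = [1, 3, 4, 9] / [2, 6] / [5, 7] / [8];  Q = [1, 3, 4, 5] / [2, 7] / [6, 9] / [8]
Final shape: (4, 2, 2, 1).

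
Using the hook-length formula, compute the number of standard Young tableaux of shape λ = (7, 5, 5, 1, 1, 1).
# SYT of shape (7, 5, 5, 1, 1, 1) = 48498450

Hook-length formula: f^λ = n! / Π hook(c), product over all cells c of the Young diagram. For λ = (7, 5, 5, 1, 1, 1), n = 20 boxes. Hook lengths by row (left-to-right, top-to-bottom): [12, 8, 7, 6, 5, 2, 1]; [9, 5, 4, 3, 2]; [8, 4, 3, 2, 1]; [3]; [2]; [1]. Product of hooks = 50164531200. So f^λ = 20! / 50164531200 = 2432902008176640000 / 50164531200 = 48498450.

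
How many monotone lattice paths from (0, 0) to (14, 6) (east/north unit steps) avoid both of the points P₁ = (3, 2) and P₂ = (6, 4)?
Number of paths = 20160

Inclusion–exclusion. Total paths: C(20, 14) = 38760. Through P₁: C(5, 3)·C(15, 11) = 13650. Through P₂: C(10, 6)·C(10, 8) = 9450. Since P₁ is strictly southwest of P₂, a monotone path through both must visit P₁ then P₂; paths through both = C(5, 3)·C(5, 3)·C(10, 8) = 4500. Avoid both = 38760 − 13650 − 9450 + 4500 = 20160.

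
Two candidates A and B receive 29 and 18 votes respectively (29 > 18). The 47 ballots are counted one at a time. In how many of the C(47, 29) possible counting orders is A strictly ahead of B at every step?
Strict-lead orderings = 1069258071970

Total orderings of the 47 votes with 29 for A: C(47, 29) = 4568648125690. By the Bertrand ballot formula (Cycle Lemma / reflection principle), the number of orderings in which A is strictly ahead of B throughout is (p − q)/(p + q) · C(p + q, p) = (29 − 18)/(29 + 18) · 4568648125690 = 1069258071970.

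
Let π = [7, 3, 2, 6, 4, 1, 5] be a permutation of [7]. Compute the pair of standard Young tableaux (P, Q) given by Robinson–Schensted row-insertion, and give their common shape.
P = [1, 4, 5] / [2, 6] / [3] / [7];  Q = [1, 4, 7] / [2, 5] / [3] / [6];  common shape = (3, 2, 1, 1)

Row-insert the values π_1, π_2, … into P one at a time, bumping the leftmost entry strictly greater than the inserted value down to the next row. The recording tableau Q records, in position (i, j), the step at which that cell was added to P.
  Insert 7 (step 1): P = [7];  Q = [1]
  Insert 3 (step 2): P = [3] / [7];  Q = [1] / [2]
  Insert 2 (step 3): P = [2] / [3] / [7];  Q = [1] / [2] / [3]
  Insert 6 (step 4): P = [2, 6] / [3] / [7];  Q = [1, 4] / [2] / [3]
  Insert 4 (step 5): P = [2, 4] / [3, 6] / [7];  Q = [1, 4] / [2, 5] / [3]
  Insert 1 (step 6): P = [1, 4] / [2, 6] / [3] / [7];  Q = [1, 4] / [2, 5] / [3] / [6]
  Insert 5 (step 7): P = [1, 4, 5] / [2, 6] / [3] / [7];  Q = [1, 4, 7] / [2, 5] / [3] / [6]
Final shape: (3, 2, 1, 1).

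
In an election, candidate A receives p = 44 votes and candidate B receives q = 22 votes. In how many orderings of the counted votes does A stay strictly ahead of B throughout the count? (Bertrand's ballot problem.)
Strict-lead orderings = 60727722660586800

Total orderings of the 66 votes with 44 for A: C(66, 44) = 182183167981760400. By the Bertrand ballot formula (Cycle Lemma / reflection principle), the number of orderings in which A is strictly ahead of B throughout is (p − q)/(p + q) · C(p + q, p) = (44 − 22)/(44 + 22) · 182183167981760400 = 60727722660586800.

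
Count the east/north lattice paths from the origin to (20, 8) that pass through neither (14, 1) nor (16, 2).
Number of paths = 3059685

Inclusion–exclusion. Total paths: C(28, 20) = 3108105. Through P₁: C(15, 14)·C(13, 6) = 25740. Through P₂: C(18, 16)·C(10, 4) = 32130. Since P₁ is strictly southwest of P₂, a monotone path through both must visit P₁ then P₂; paths through both = C(15, 14)·C(3, 2)·C(10, 4) = 9450. Avoid both = 3108105 − 25740 − 32130 + 9450 = 3059685.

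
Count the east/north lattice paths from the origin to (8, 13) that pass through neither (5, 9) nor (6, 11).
Number of paths = 95200

Inclusion–exclusion. Total paths: C(21, 8) = 203490. Through P₁: C(14, 5)·C(7, 3) = 70070. Through P₂: C(17, 6)·C(4, 2) = 74256. Since P₁ is strictly southwest of P₂, a monotone path through both must visit P₁ then P₂; paths through both = C(14, 5)·C(3, 1)·C(4, 2) = 36036. Avoid both = 203490 − 70070 − 74256 + 36036 = 95200.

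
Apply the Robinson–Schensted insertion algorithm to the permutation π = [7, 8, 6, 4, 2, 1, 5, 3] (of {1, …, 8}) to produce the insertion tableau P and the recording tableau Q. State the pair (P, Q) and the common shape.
P = [1, 3] / [2, 5] / [4, 8] / [6] / [7];  Q = [1, 2] / [3, 7] / [4, 8] / [5] / [6];  common shape = (2, 2, 2, 1, 1)

Row-insert the values π_1, π_2, … into P one at a time, bumping the leftmost entry strictly greater than the inserted value down to the next row. The recording tableau Q records, in position (i, j), the step at which that cell was added to P.
  Insert 7 (step 1): P = [7];  Q = [1]
  Insert 8 (step 2): P = [7, 8];  Q = [1, 2]
  Insert 6 (step 3): P = [6, 8] / [7];  Q = [1, 2] / [3]
  Insert 4 (step 4): P = [4, 8] / [6] / [7];  Q = [1, 2] / [3] / [4]
  Insert 2 (step 5): P = [2, 8] / [4] / [6] / [7];  Q = [1, 2] / [3] / [4] / [5]
  Insert 1 (step 6): P = [1, 8] / [2] / [4] / [6] / [7];  Q = [1, 2] / [3] / [4] / [5] / [6]
  Insert 5 (step 7): P = [1, 5] / [2, 8] / [4] / [6] / [7];  Q = [1, 2] / [3, 7] / [4] / [5] / [6]
  Insert 3 (step 8): P = [1, 3] / [2, 5] / [4, 8] / [6] / [7];  Q = [1, 2] / [3, 7] / [4, 8] / [5] / [6]
Final shape: (2, 2, 2, 1, 1).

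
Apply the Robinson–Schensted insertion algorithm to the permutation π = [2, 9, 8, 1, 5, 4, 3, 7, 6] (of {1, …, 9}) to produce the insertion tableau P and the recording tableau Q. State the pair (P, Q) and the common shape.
P = [1, 3, 6] / [2, 4, 7] / [5] / [8] / [9];  Q = [1, 2, 8] / [3, 5, 9] / [4] / [6] / [7];  common shape = (3, 3, 1, 1, 1)

Row-insert the values π_1, π_2, … into P one at a time, bumping the leftmost entry strictly greater than the inserted value down to the next row. The recording tableau Q records, in position (i, j), the step at which that cell was added to P.
  Insert 2 (step 1): P = [2];  Q = [1]
  Insert 9 (step 2): P = [2, 9];  Q = [1, 2]
  Insert 8 (step 3): P = [2, 8] / [9];  Q = [1, 2] / [3]
  Insert 1 (step 4): P = [1, 8] / [2] / [9];  Q = [1, 2] / [3] / [4]
  Insert 5 (step 5): P = [1, 5] / [2, 8] / [9];  Q = [1, 2] / [3, 5] / [4]
  Insert 4 (step 6): P = [1, 4] / [2, 5] / [8] / [9];  Q = [1, 2] / [3, 5] / [4] / [6]
  Insert 3 (step 7): P = [1, 3] / [2, 4] / [5] / [8] / [9];  Q = [1, 2] / [3, 5] / [4] / [6] / [7]
  Insert 7 (step 8): P = [1, 3, 7] / [2, 4] / [5] / [8] / [9];  Q = [1, 2, 8] / [3, 5] / [4] / [6] / [7]
  Insert 6 (step 9): P = [1, 3, 6] / [2, 4, 7] / [5] / [8] / [9];  Q = [1, 2, 8] / [3, 5, 9] / [4] / [6] / [7]
Final shape: (3, 3, 1, 1, 1).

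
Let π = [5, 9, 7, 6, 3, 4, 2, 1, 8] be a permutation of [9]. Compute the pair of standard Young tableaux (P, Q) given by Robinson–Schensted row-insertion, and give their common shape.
P = [1, 4, 8] / [2, 6] / [3] / [5] / [7] / [9];  Q = [1, 2, 9] / [3, 6] / [4] / [5] / [7] / [8];  common shape = (3, 2, 1, 1, 1, 1)

Row-insert the values π_1, π_2, … into P one at a time, bumping the leftmost entry strictly greater than the inserted value down to the next row. The recording tableau Q records, in position (i, j), the step at which that cell was added to P.
  Insert 5 (step 1): P = [5];  Q = [1]
  Insert 9 (step 2): P = [5, 9];  Q = [1, 2]
  Insert 7 (step 3): P = [5, 7] / [9];  Q = [1, 2] / [3]
  Insert 6 (step 4): P = [5, 6] / [7] / [9];  Q = [1, 2] / [3] / [4]
  Insert 3 (step 5): P = [3, 6] / [5] / [7] / [9];  Q = [1, 2] / [3] / [4] / [5]
  Insert 4 (step 6): P = [3, 4] / [5, 6] / [7] / [9];  Q = [1, 2] / [3, 6] / [4] / [5]
  Insert 2 (step 7): P = [2, 4] / [3, 6] / [5] / [7] / [9];  Q = [1, 2] / [3, 6] / [4] / [5] / [7]
  Insert 1 (step 8): P = [1, 4] / [2, 6] / [3] / [5] / [7] / [9];  Q = [1, 2] / [3, 6] / [4] / [5] / [7] / [8]
  Insert 8 (step 9): P = [1, 4, 8] / [2, 6] / [3] / [5] / [7] / [9];  Q = [1, 2, 9] / [3, 6] / [4] / [5] / [7] / [8]
Final shape: (3, 2, 1, 1, 1, 1).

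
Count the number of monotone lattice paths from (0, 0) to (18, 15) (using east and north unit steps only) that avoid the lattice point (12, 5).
Number of paths = 987604816

Total paths from (0, 0) to (18, 15): C(33, 18) = 1037158320. Paths through (12, 5): (paths (0, 0) → (12, 5)) × (paths (12, 5) → (18, 15)) = C(17, 12) · C(16, 6) = 6188 · 8008 = 49553504. Avoidance count = 1037158320 − 49553504 = 987604816.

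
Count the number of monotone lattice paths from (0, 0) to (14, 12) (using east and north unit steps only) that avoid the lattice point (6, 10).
Number of paths = 9297340

Total paths from (0, 0) to (14, 12): C(26, 14) = 9657700. Paths through (6, 10): (paths (0, 0) → (6, 10)) × (paths (6, 10) → (14, 12)) = C(16, 6) · C(10, 8) = 8008 · 45 = 360360. Avoidance count = 9657700 − 360360 = 9297340.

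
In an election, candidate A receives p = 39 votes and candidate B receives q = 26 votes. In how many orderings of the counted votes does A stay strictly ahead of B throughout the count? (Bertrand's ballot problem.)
Strict-lead orderings = 200519284375732896

Total orderings of the 65 votes with 39 for A: C(65, 39) = 1002596421878664480. By the Bertrand ballot formula (Cycle Lemma / reflection principle), the number of orderings in which A is strictly ahead of B throughout is (p − q)/(p + q) · C(p + q, p) = (39 − 26)/(39 + 26) · 1002596421878664480 = 200519284375732896.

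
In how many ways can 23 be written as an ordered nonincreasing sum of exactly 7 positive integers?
p(23, 7 parts) = 164

Partitions of n into exactly k parts are in bijection with partitions of n − k into at most k parts (subtract 1 from each part). So p(23, exactly 7) = p(16, parts ≤ 7). Computing via the recurrence p(m, j) = p(m, j−1) + p(m−j, j) gives 164.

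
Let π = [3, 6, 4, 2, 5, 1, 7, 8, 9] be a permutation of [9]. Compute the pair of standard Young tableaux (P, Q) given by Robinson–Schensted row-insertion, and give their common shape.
P = [1, 4, 5, 7, 8, 9] / [2] / [3] / [6];  Q = [1, 2, 5, 7, 8, 9] / [3] / [4] / [6];  common shape = (6, 1, 1, 1)

Row-insert the values π_1, π_2, … into P one at a time, bumping the leftmost entry strictly greater than the inserted value down to the next row. The recording tableau Q records, in position (i, j), the step at which that cell was added to P.
  Insert 3 (step 1): P = [3];  Q = [1]
  Insert 6 (step 2): P = [3, 6];  Q = [1, 2]
  Insert 4 (step 3): P = [3, 4] / [6];  Q = [1, 2] / [3]
  Insert 2 (step 4): P = [2, 4] / [3] / [6];  Q = [1, 2] / [3] / [4]
  Insert 5 (step 5): P = [2, 4, 5] / [3] / [6];  Q = [1, 2, 5] / [3] / [4]
  Insert 1 (step 6): P = [1, 4, 5] / [2] / [3] / [6];  Q = [1, 2, 5] / [3] / [4] / [6]
  Insert 7 (step 7): P = [1, 4, 5, 7] / [2] / [3] / [6];  Q = [1, 2, 5, 7] / [3] / [4] / [6]
  Insert 8 (step 8): P = [1, 4, 5, 7, 8] / [2] / [3] / [6];  Q = [1, 2, 5, 7, 8] / [3] / [4] / [6]
  Insert 9 (step 9): P = [1, 4, 5, 7, 8, 9] / [2] / [3] / [6];  Q = [1, 2, 5, 7, 8, 9] / [3] / [4] / [6]
Final shape: (6, 1, 1, 1).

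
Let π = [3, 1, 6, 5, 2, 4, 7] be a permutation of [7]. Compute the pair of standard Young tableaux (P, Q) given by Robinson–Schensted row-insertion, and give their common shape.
P = [1, 2, 4, 7] / [3, 5] / [6];  Q = [1, 3, 6, 7] / [2, 4] / [5];  common shape = (4, 2, 1)

Row-insert the values π_1, π_2, … into P one at a time, bumping the leftmost entry strictly greater than the inserted value down to the next row. The recording tableau Q records, in position (i, j), the step at which that cell was added to P.
  Insert 3 (step 1): P = [3];  Q = [1]
  Insert 1 (step 2): P = [1] / [3];  Q = [1] / [2]
  Insert 6 (step 3): P = [1, 6] / [3];  Q = [1, 3] / [2]
  Insert 5 (step 4): P = [1, 5] / [3, 6];  Q = [1, 3] / [2, 4]
  Insert 2 (step 5): P = [1, 2] / [3, 5] / [6];  Q = [1, 3] / [2, 4] / [5]
  Insert 4 (step 6): P = [1, 2, 4] / [3, 5] / [6];  Q = [1, 3, 6] / [2, 4] / [5]
  Insert 7 (step 7): P = [1, 2, 4, 7] / [3, 5] / [6];  Q = [1, 3, 6, 7] / [2, 4] / [5]
Final shape: (4, 2, 1).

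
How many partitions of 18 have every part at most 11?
p(18, parts ≤ 11) = 355

Use the recurrence p(n, m) = p(n, m−1) + p(n−m, m): either the largest part is < m (count p(n, m−1)) or the largest part is exactly m (remove one copy of m, count p(n−m, m)). With p(0, ·) = 1 this gives p(18, parts ≤ 11) = 355. (By conjugating Young diagrams, this also counts partitions of 18 into at most 11 parts.)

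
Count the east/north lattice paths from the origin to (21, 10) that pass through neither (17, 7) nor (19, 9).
Number of paths = 17747697

Inclusion–exclusion. Total paths: C(31, 21) = 44352165. Through P₁: C(24, 17)·C(7, 4) = 12113640. Through P₂: C(28, 19)·C(3, 2) = 20720700. Since P₁ is strictly southwest of P₂, a monotone path through both must visit P₁ then P₂; paths through both = C(24, 17)·C(4, 2)·C(3, 2) = 6229872. Avoid both = 44352165 − 12113640 − 20720700 + 6229872 = 17747697.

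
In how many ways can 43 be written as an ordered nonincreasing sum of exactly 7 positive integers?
p(43, 7 parts) = 4011

Partitions of n into exactly k parts are in bijection with partitions of n − k into at most k parts (subtract 1 from each part). So p(43, exactly 7) = p(36, parts ≤ 7). Computing via the recurrence p(m, j) = p(m, j−1) + p(m−j, j) gives 4011.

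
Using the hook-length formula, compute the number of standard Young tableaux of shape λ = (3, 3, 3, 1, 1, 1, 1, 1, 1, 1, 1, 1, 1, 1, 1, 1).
# SYT of shape (3, 3, 3, 1, 1, 1, 1, 1, 1, 1, 1, 1, 1, 1, 1, 1) = 256025

Hook-length formula: f^λ = n! / Π hook(c), product over all cells c of the Young diagram. For λ = (3, 3, 3, 1, 1, 1, 1, 1, 1, 1, 1, 1, 1, 1, 1, 1), n = 22 boxes. Hook lengths by row (left-to-right, top-to-bottom): [18, 4, 3]; [17, 3, 2]; [16, 2, 1]; [13]; [12]; [11]; [10]; [9]; [8]; [7]; [6]; [5]; [4]; [3]; [2]; [1]. Product of hooks = 4390199112499200. So f^λ = 22! / 4390199112499200 = 1124000727777607680000 / 4390199112499200 = 256025.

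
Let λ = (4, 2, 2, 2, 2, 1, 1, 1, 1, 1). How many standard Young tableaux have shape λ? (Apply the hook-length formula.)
# SYT of shape (4, 2, 2, 2, 2, 1, 1, 1, 1, 1) = 134640

Hook-length formula: f^λ = n! / Π hook(c), product over all cells c of the Young diagram. For λ = (4, 2, 2, 2, 2, 1, 1, 1, 1, 1), n = 17 boxes. Hook lengths by row (left-to-right, top-to-bottom): [13, 7, 2, 1]; [10, 4]; [9, 3]; [8, 2]; [7, 1]; [5]; [4]; [3]; [2]; [1]. Product of hooks = 2641766400. So f^λ = 17! / 2641766400 = 355687428096000 / 2641766400 = 134640.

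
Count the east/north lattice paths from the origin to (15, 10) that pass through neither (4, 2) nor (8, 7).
Number of paths = 1589630

Inclusion–exclusion. Total paths: C(25, 15) = 3268760. Through P₁: C(6, 4)·C(19, 11) = 1133730. Through P₂: C(15, 8)·C(10, 7) = 772200. Since P₁ is strictly southwest of P₂, a monotone path through both must visit P₁ then P₂; paths through both = C(6, 4)·C(9, 4)·C(10, 7) = 226800. Avoid both = 3268760 − 1133730 − 772200 + 226800 = 1589630.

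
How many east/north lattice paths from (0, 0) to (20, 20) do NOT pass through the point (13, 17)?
Number of paths = 123475346820

Total paths from (0, 0) to (20, 20): C(40, 20) = 137846528820. Paths through (13, 17): (paths (0, 0) → (13, 17)) × (paths (13, 17) → (20, 20)) = C(30, 13) · C(10, 7) = 119759850 · 120 = 14371182000. Avoidance count = 137846528820 − 14371182000 = 123475346820.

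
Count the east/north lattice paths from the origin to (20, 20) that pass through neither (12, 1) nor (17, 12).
Number of paths = 129264207930

Inclusion–exclusion. Total paths: C(40, 20) = 137846528820. Through P₁: C(13, 12)·C(27, 8) = 28860975. Through P₂: C(29, 17)·C(11, 3) = 8562829275. Since P₁ is strictly southwest of P₂, a monotone path through both must visit P₁ then P₂; paths through both = C(13, 12)·C(16, 5)·C(11, 3) = 9369360. Avoid both = 137846528820 − 28860975 − 8562829275 + 9369360 = 129264207930.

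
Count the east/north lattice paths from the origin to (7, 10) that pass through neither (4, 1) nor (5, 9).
Number of paths = 12477

Inclusion–exclusion. Total paths: C(17, 7) = 19448. Through P₁: C(5, 4)·C(12, 3) = 1100. Through P₂: C(14, 5)·C(3, 2) = 6006. Since P₁ is strictly southwest of P₂, a monotone path through both must visit P₁ then P₂; paths through both = C(5, 4)·C(9, 1)·C(3, 2) = 135. Avoid both = 19448 − 1100 − 6006 + 135 = 12477.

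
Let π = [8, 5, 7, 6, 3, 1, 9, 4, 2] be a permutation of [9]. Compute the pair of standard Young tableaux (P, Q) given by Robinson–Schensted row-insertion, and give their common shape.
P = [1, 2, 9] / [3, 4] / [5, 6] / [7] / [8];  Q = [1, 3, 7] / [2, 8] / [4, 9] / [5] / [6];  common shape = (3, 2, 2, 1, 1)

Row-insert the values π_1, π_2, … into P one at a time, bumping the leftmost entry strictly greater than the inserted value down to the next row. The recording tableau Q records, in position (i, j), the step at which that cell was added to P.
  Insert 8 (step 1): P = [8];  Q = [1]
  Insert 5 (step 2): P = [5] / [8];  Q = [1] / [2]
  Insert 7 (step 3): P = [5, 7] / [8];  Q = [1, 3] / [2]
  Insert 6 (step 4): P = [5, 6] / [7] / [8];  Q = [1, 3] / [2] / [4]
  Insert 3 (step 5): P = [3, 6] / [5] / [7] / [8];  Q = [1, 3] / [2] / [4] / [5]
  Insert 1 (step 6): P = [1, 6] / [3] / [5] / [7] / [8];  Q = [1, 3] / [2] / [4] / [5] / [6]
  Insert 9 (step 7): P = [1, 6, 9] / [3] / [5] / [7] / [8];  Q = [1, 3, 7] / [2] / [4] / [5] / [6]
  Insert 4 (step 8): P = [1, 4, 9] / [3, 6] / [5] / [7] / [8];  Q = [1, 3, 7] / [2, 8] / [4] / [5] / [6]
  Insert 2 (step 9): P = [1, 2, 9] / [3, 4] / [5, 6] / [7] / [8];  Q = [1, 3, 7] / [2, 8] / [4, 9] / [5] / [6]
Final shape: (3, 2, 2, 1, 1).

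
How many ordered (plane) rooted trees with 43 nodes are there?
C_42 = 39044429911904443959240

These ordered rooted trees are counted by the Catalan number C_n = (1/(n + 1)) · C(2n, n). For n = 42: C_42 = (1/43) · C(84, 42) = 1678910486211891090247320/43 = 39044429911904443959240.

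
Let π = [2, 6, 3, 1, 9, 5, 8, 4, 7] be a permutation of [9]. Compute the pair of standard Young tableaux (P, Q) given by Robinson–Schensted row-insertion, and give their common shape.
P = [1, 3, 4, 7] / [2, 5, 8] / [6, 9];  Q = [1, 2, 5, 7] / [3, 6, 9] / [4, 8];  common shape = (4, 3, 2)

Row-insert the values π_1, π_2, … into P one at a time, bumping the leftmost entry strictly greater than the inserted value down to the next row. The recording tableau Q records, in position (i, j), the step at which that cell was added to P.
  Insert 2 (step 1): P = [2];  Q = [1]
  Insert 6 (step 2): P = [2, 6];  Q = [1, 2]
  Insert 3 (step 3): P = [2, 3] / [6];  Q = [1, 2] / [3]
  Insert 1 (step 4): P = [1, 3] / [2] / [6];  Q = [1, 2] / [3] / [4]
  Insert 9 (step 5): P = [1, 3, 9] / [2] / [6];  Q = [1, 2, 5] / [3] / [4]
  Insert 5 (step 6): P = [1, 3, 5] / [2, 9] / [6];  Q = [1, 2, 5] / [3, 6] / [4]
  Insert 8 (step 7): P = [1, 3, 5, 8] / [2, 9] / [6];  Q = [1, 2, 5, 7] / [3, 6] / [4]
  Insert 4 (step 8): P = [1, 3, 4, 8] / [2, 5] / [6, 9];  Q = [1, 2, 5, 7] / [3, 6] / [4, 8]
  Insert 7 (step 9): P = [1, 3, 4, 7] / [2, 5, 8] / [6, 9];  Q = [1, 2, 5, 7] / [3, 6, 9] / [4, 8]
Final shape: (4, 3, 2).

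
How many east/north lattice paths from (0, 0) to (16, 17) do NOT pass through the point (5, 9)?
Number of paths = 1015487946

Total paths from (0, 0) to (16, 17): C(33, 16) = 1166803110. Paths through (5, 9): (paths (0, 0) → (5, 9)) × (paths (5, 9) → (16, 17)) = C(14, 5) · C(19, 11) = 2002 · 75582 = 151315164. Avoidance count = 1166803110 − 151315164 = 1015487946.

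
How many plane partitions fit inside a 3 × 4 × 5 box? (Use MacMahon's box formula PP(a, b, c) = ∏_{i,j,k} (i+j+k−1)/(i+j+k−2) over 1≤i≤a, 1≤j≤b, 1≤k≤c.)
PP(3, 4, 5) = 116424

Evaluate the triple product over i = 1..3, j = 1..4, k = 1..5. The factors are (2/1) · (3/2) · (4/3) · (5/4) · (6/5) · (3/2) · (4/3) · (5/4) · … (60 factors total). The numerators and denominators telescope so the product is an integer; carrying out the multiplication exactly gives PP(3, 4, 5) = 116424.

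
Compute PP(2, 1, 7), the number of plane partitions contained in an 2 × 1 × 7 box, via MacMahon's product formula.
PP(2, 1, 7) = 36

Evaluate the triple product over i = 1..2, j = 1..1, k = 1..7. The factors are (2/1) · (3/2) · (4/3) · (5/4) · (6/5) · (7/6) · (8/7) · (3/2) · … (14 factors total). The numerators and denominators telescope so the product is an integer; carrying out the multiplication exactly gives PP(2, 1, 7) = 36.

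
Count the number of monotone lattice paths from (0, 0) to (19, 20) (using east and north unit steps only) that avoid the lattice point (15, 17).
Number of paths = 49122969210

Total paths from (0, 0) to (19, 20): C(39, 19) = 68923264410. Paths through (15, 17): (paths (0, 0) → (15, 17)) × (paths (15, 17) → (19, 20)) = C(32, 15) · C(7, 4) = 565722720 · 35 = 19800295200. Avoidance count = 68923264410 − 19800295200 = 49122969210.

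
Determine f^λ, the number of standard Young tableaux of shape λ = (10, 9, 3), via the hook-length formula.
# SYT of shape (10, 9, 3) = 13579566

Hook-length formula: f^λ = n! / Π hook(c), product over all cells c of the Young diagram. For λ = (10, 9, 3), n = 22 boxes. Hook lengths by row (left-to-right, top-to-bottom): [12, 11, 10, 8, 7, 6, 5, 4, 3, 1]; [10, 9, 8, 6, 5, 4, 3, 2, 1]; [3, 2, 1]. Product of hooks = 82771476480000. So f^λ = 22! / 82771476480000 = 1124000727777607680000 / 82771476480000 = 13579566.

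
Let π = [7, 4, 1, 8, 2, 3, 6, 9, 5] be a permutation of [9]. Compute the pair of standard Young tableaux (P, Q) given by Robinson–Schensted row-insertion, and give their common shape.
P = [1, 2, 3, 5, 9] / [4, 6] / [7, 8];  Q = [1, 4, 6, 7, 8] / [2, 5] / [3, 9];  common shape = (5, 2, 2)

Row-insert the values π_1, π_2, … into P one at a time, bumping the leftmost entry strictly greater than the inserted value down to the next row. The recording tableau Q records, in position (i, j), the step at which that cell was added to P.
  Insert 7 (step 1): P = [7];  Q = [1]
  Insert 4 (step 2): P = [4] / [7];  Q = [1] / [2]
  Insert 1 (step 3): P = [1] / [4] / [7];  Q = [1] / [2] / [3]
  Insert 8 (step 4): P = [1, 8] / [4] / [7];  Q = [1, 4] / [2] / [3]
  Insert 2 (step 5): P = [1, 2] / [4, 8] / [7];  Q = [1, 4] / [2, 5] / [3]
  Insert 3 (step 6): P = [1, 2, 3] / [4, 8] / [7];  Q = [1, 4, 6] / [2, 5] / [3]
  Insert 6 (step 7): P = [1, 2, 3, 6] / [4, 8] / [7];  Q = [1, 4, 6, 7] / [2, 5] / [3]
  Insert 9 (step 8): P = [1, 2, 3, 6, 9] / [4, 8] / [7];  Q = [1, 4, 6, 7, 8] / [2, 5] / [3]
  Insert 5 (step 9): P = [1, 2, 3, 5, 9] / [4, 6] / [7, 8];  Q = [1, 4, 6, 7, 8] / [2, 5] / [3, 9]
Final shape: (5, 2, 2).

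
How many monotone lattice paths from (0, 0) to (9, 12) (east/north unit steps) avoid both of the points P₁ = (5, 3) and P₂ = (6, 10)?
Number of paths = 178290

Inclusion–exclusion. Total paths: C(21, 9) = 293930. Through P₁: C(8, 5)·C(13, 4) = 40040. Through P₂: C(16, 6)·C(5, 3) = 80080. Since P₁ is strictly southwest of P₂, a monotone path through both must visit P₁ then P₂; paths through both = C(8, 5)·C(8, 1)·C(5, 3) = 4480. Avoid both = 293930 − 40040 − 80080 + 4480 = 178290.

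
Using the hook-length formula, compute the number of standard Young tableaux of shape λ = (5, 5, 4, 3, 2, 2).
# SYT of shape (5, 5, 4, 3, 2, 2) = 362121760

Hook-length formula: f^λ = n! / Π hook(c), product over all cells c of the Young diagram. For λ = (5, 5, 4, 3, 2, 2), n = 21 boxes. Hook lengths by row (left-to-right, top-to-bottom): [10, 9, 6, 4, 2]; [9, 8, 5, 3, 1]; [7, 6, 3, 1]; [5, 4, 1]; [3, 2]; [2, 1]. Product of hooks = 141087744000. So f^λ = 21! / 141087744000 = 51090942171709440000 / 141087744000 = 362121760.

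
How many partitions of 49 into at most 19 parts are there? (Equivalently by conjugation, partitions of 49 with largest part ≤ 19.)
p(49, parts ≤ 19) = 150614

Use the recurrence p(n, m) = p(n, m−1) + p(n−m, m): either the largest part is < m (count p(n, m−1)) or the largest part is exactly m (remove one copy of m, count p(n−m, m)). With p(0, ·) = 1 this gives p(49, parts ≤ 19) = 150614. (By conjugating Young diagrams, this also counts partitions of 49 into at most 19 parts.)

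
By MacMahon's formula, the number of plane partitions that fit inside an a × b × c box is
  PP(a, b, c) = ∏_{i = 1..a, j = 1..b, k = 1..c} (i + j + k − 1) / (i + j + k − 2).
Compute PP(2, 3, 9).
PP(2, 3, 9) = 15730

Evaluate the triple product over i = 1..2, j = 1..3, k = 1..9. The factors are (2/1) · (3/2) · (4/3) · (5/4) · (6/5) · (7/6) · (8/7) · (9/8) · … (54 factors total). The numerators and denominators telescope so the product is an integer; carrying out the multiplication exactly gives PP(2, 3, 9) = 15730.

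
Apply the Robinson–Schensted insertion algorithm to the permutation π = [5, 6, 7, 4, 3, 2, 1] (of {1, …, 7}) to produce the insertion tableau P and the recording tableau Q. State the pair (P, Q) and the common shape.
P = [1, 6, 7] / [2] / [3] / [4] / [5];  Q = [1, 2, 3] / [4] / [5] / [6] / [7];  common shape = (3, 1, 1, 1, 1)

Row-insert the values π_1, π_2, … into P one at a time, bumping the leftmost entry strictly greater than the inserted value down to the next row. The recording tableau Q records, in position (i, j), the step at which that cell was added to P.
  Insert 5 (step 1): P = [5];  Q = [1]
  Insert 6 (step 2): P = [5, 6];  Q = [1, 2]
  Insert 7 (step 3): P = [5, 6, 7];  Q = [1, 2, 3]
  Insert 4 (step 4): P = [4, 6, 7] / [5];  Q = [1, 2, 3] / [4]
  Insert 3 (step 5): P = [3, 6, 7] / [4] / [5];  Q = [1, 2, 3] / [4] / [5]
  Insert 2 (step 6): P = [2, 6, 7] / [3] / [4] / [5];  Q = [1, 2, 3] / [4] / [5] / [6]
  Insert 1 (step 7): P = [1, 6, 7] / [2] / [3] / [4] / [5];  Q = [1, 2, 3] / [4] / [5] / [6] / [7]
Final shape: (3, 1, 1, 1, 1).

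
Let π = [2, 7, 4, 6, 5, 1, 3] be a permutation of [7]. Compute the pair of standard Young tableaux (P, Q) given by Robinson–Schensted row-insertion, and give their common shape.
P = [1, 3, 5] / [2, 4] / [6] / [7];  Q = [1, 2, 4] / [3, 7] / [5] / [6];  common shape = (3, 2, 1, 1)

Row-insert the values π_1, π_2, … into P one at a time, bumping the leftmost entry strictly greater than the inserted value down to the next row. The recording tableau Q records, in position (i, j), the step at which that cell was added to P.
  Insert 2 (step 1): P = [2];  Q = [1]
  Insert 7 (step 2): P = [2, 7];  Q = [1, 2]
  Insert 4 (step 3): P = [2, 4] / [7];  Q = [1, 2] / [3]
  Insert 6 (step 4): P = [2, 4, 6] / [7];  Q = [1, 2, 4] / [3]
  Insert 5 (step 5): P = [2, 4, 5] / [6] / [7];  Q = [1, 2, 4] / [3] / [5]
  Insert 1 (step 6): P = [1, 4, 5] / [2] / [6] / [7];  Q = [1, 2, 4] / [3] / [5] / [6]
  Insert 3 (step 7): P = [1, 3, 5] / [2, 4] / [6] / [7];  Q = [1, 2, 4] / [3, 7] / [5] / [6]
Final shape: (3, 2, 1, 1).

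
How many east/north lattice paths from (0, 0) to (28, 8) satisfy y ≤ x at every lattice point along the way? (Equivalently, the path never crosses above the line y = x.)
Number of paths = 21912660

By the reflection principle (André's argument), the number of monotone paths to (28, 8) with n ≤ m that never go above y = x is C(36, 28) − C(36, 29) = 30260340 − 8347680 = 21912660.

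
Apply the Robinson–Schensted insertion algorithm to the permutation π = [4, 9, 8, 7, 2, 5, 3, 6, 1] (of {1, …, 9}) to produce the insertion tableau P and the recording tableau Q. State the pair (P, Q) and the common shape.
P = [1, 3, 6] / [2, 5] / [4] / [7] / [8] / [9];  Q = [1, 2, 8] / [3, 6] / [4] / [5] / [7] / [9];  common shape = (3, 2, 1, 1, 1, 1)

Row-insert the values π_1, π_2, … into P one at a time, bumping the leftmost entry strictly greater than the inserted value down to the next row. The recording tableau Q records, in position (i, j), the step at which that cell was added to P.
  Insert 4 (step 1): P = [4];  Q = [1]
  Insert 9 (step 2): P = [4, 9];  Q = [1, 2]
  Insert 8 (step 3): P = [4, 8] / [9];  Q = [1, 2] / [3]
  Insert 7 (step 4): P = [4, 7] / [8] / [9];  Q = [1, 2] / [3] / [4]
  Insert 2 (step 5): P = [2, 7] / [4] / [8] / [9];  Q = [1, 2] / [3] / [4] / [5]
  Insert 5 (step 6): P = [2, 5] / [4, 7] / [8] / [9];  Q = [1, 2] / [3, 6] / [4] / [5]
  Insert 3 (step 7): P = [2, 3] / [4, 5] / [7] / [8] / [9];  Q = [1, 2] / [3, 6] / [4] / [5] / [7]
  Insert 6 (step 8): P = [2, 3, 6] / [4, 5] / [7] / [8] / [9];  Q = [1, 2, 8] / [3, 6] / [4] / [5] / [7]
  Insert 1 (step 9): P = [1, 3, 6] / [2, 5] / [4] / [7] / [8] / [9];  Q = [1, 2, 8] / [3, 6] / [4] / [5] / [7] / [9]
Final shape: (3, 2, 1, 1, 1, 1).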